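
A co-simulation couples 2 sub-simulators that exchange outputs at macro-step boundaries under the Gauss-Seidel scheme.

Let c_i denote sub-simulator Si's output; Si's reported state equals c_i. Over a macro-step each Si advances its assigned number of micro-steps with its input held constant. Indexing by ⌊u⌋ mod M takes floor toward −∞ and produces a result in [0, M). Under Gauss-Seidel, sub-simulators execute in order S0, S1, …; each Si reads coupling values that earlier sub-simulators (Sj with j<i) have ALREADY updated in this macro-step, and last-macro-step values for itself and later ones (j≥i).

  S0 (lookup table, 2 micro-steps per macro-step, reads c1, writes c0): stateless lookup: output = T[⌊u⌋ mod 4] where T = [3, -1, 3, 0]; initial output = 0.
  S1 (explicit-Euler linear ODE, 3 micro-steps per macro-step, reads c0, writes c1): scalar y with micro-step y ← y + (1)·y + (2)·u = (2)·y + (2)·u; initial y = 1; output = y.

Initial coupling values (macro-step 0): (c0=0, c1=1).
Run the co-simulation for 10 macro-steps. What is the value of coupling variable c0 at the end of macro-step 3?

macro 1: S0 reads c1=1 → after 2×micro: -1; S1 reads c0=-1 → after 3×micro: -6 ⇒ (c0=-1, c1=-6)
macro 2: S0 reads c1=-6 → after 2×micro: 3; S1 reads c0=3 → after 3×micro: -6 ⇒ (c0=3, c1=-6)
macro 3: S0 reads c1=-6 → after 2×micro: 3; S1 reads c0=3 → after 3×micro: -6 ⇒ (c0=3, c1=-6)
macro 4: S0 reads c1=-6 → after 2×micro: 3; S1 reads c0=3 → after 3×micro: -6 ⇒ (c0=3, c1=-6)
macro 5: S0 reads c1=-6 → after 2×micro: 3; S1 reads c0=3 → after 3×micro: -6 ⇒ (c0=3, c1=-6)
macro 6: S0 reads c1=-6 → after 2×micro: 3; S1 reads c0=3 → after 3×micro: -6 ⇒ (c0=3, c1=-6)
macro 7: S0 reads c1=-6 → after 2×micro: 3; S1 reads c0=3 → after 3×micro: -6 ⇒ (c0=3, c1=-6)
macro 8: S0 reads c1=-6 → after 2×micro: 3; S1 reads c0=3 → after 3×micro: -6 ⇒ (c0=3, c1=-6)
macro 9: S0 reads c1=-6 → after 2×micro: 3; S1 reads c0=3 → after 3×micro: -6 ⇒ (c0=3, c1=-6)
macro 10: S0 reads c1=-6 → after 2×micro: 3; S1 reads c0=3 → after 3×micro: -6 ⇒ (c0=3, c1=-6)

c0 at macro-step 3 = 3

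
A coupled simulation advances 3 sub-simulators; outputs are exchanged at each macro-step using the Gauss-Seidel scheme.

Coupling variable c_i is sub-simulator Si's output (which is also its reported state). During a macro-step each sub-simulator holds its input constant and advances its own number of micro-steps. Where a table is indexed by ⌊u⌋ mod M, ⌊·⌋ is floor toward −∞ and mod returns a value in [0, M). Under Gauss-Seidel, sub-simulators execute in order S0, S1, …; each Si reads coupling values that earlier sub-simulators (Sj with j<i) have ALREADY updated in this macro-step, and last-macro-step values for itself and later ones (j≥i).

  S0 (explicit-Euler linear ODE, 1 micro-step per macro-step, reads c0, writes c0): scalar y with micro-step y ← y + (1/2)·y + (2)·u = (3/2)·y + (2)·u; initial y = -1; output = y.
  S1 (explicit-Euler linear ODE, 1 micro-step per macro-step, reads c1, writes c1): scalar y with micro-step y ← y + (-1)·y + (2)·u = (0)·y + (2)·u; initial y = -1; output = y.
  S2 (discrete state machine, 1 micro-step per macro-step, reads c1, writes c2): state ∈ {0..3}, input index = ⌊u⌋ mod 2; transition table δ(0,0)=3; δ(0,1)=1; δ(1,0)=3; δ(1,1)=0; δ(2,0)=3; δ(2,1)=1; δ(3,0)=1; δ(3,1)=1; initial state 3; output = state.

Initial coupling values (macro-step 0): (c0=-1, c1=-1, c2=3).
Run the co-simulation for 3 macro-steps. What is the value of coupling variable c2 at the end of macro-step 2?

macro 1: S0 reads c0=-1 → after 1×micro: -7/2; S1 reads c1=-1 → after 1×micro: -2; S2 reads c1=-2 → after 1×micro: 1 ⇒ (c0=-7/2, c1=-2, c2=1)
macro 2: S0 reads c0=-7/2 → after 1×micro: -49/4; S1 reads c1=-2 → after 1×micro: -4; S2 reads c1=-4 → after 1×micro: 3 ⇒ (c0=-49/4, c1=-4, c2=3)
macro 3: S0 reads c0=-49/4 → after 1×micro: -343/8; S1 reads c1=-4 → after 1×micro: -8; S2 reads c1=-8 → after 1×micro: 1 ⇒ (c0=-343/8, c1=-8, c2=1)

c2 at macro-step 2 = 3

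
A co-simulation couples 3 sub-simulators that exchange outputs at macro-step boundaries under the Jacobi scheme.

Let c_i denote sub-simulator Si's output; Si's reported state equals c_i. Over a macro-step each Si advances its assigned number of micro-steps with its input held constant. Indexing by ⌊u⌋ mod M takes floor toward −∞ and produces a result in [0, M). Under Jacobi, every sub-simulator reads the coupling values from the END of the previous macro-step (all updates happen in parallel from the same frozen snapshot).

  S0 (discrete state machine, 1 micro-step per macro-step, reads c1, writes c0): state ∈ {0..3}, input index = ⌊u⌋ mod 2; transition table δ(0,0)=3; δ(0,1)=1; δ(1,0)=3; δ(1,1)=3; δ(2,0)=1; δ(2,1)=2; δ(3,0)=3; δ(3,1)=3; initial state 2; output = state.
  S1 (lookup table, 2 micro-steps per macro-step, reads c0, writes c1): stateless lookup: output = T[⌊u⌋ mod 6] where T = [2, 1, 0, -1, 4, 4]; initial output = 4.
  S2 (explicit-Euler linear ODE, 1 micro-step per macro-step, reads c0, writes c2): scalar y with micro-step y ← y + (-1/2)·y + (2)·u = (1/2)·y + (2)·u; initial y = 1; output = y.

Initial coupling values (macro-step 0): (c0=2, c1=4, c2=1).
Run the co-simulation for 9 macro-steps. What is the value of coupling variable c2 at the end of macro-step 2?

c2 at macro-step 2 = 17/4

macro 1: S0 reads c1=4 → after 1×micro: 1; S1 reads c0=2 → after 2×micro: 0; S2 reads c0=2 → after 1×micro: 9/2 ⇒ (c0=1, c1=0, c2=9/2)
macro 2: S0 reads c1=0 → after 1×micro: 3; S1 reads c0=1 → after 2×micro: 1; S2 reads c0=1 → after 1×micro: 17/4 ⇒ (c0=3, c1=1, c2=17/4)
macro 3: S0 reads c1=1 → after 1×micro: 3; S1 reads c0=3 → after 2×micro: -1; S2 reads c0=3 → after 1×micro: 65/8 ⇒ (c0=3, c1=-1, c2=65/8)
macro 4: S0 reads c1=-1 → after 1×micro: 3; S1 reads c0=3 → after 2×micro: -1; S2 reads c0=3 → after 1×micro: 161/16 ⇒ (c0=3, c1=-1, c2=161/16)
macro 5: S0 reads c1=-1 → after 1×micro: 3; S1 reads c0=3 → after 2×micro: -1; S2 reads c0=3 → after 1×micro: 353/32 ⇒ (c0=3, c1=-1, c2=353/32)
macro 6: S0 reads c1=-1 → after 1×micro: 3; S1 reads c0=3 → after 2×micro: -1; S2 reads c0=3 → after 1×micro: 737/64 ⇒ (c0=3, c1=-1, c2=737/64)
macro 7: S0 reads c1=-1 → after 1×micro: 3; S1 reads c0=3 → after 2×micro: -1; S2 reads c0=3 → after 1×micro: 1505/128 ⇒ (c0=3, c1=-1, c2=1505/128)
macro 8: S0 reads c1=-1 → after 1×micro: 3; S1 reads c0=3 → after 2×micro: -1; S2 reads c0=3 → after 1×micro: 3041/256 ⇒ (c0=3, c1=-1, c2=3041/256)
macro 9: S0 reads c1=-1 → after 1×micro: 3; S1 reads c0=3 → after 2×micro: -1; S2 reads c0=3 → after 1×micro: 6113/512 ⇒ (c0=3, c1=-1, c2=6113/512)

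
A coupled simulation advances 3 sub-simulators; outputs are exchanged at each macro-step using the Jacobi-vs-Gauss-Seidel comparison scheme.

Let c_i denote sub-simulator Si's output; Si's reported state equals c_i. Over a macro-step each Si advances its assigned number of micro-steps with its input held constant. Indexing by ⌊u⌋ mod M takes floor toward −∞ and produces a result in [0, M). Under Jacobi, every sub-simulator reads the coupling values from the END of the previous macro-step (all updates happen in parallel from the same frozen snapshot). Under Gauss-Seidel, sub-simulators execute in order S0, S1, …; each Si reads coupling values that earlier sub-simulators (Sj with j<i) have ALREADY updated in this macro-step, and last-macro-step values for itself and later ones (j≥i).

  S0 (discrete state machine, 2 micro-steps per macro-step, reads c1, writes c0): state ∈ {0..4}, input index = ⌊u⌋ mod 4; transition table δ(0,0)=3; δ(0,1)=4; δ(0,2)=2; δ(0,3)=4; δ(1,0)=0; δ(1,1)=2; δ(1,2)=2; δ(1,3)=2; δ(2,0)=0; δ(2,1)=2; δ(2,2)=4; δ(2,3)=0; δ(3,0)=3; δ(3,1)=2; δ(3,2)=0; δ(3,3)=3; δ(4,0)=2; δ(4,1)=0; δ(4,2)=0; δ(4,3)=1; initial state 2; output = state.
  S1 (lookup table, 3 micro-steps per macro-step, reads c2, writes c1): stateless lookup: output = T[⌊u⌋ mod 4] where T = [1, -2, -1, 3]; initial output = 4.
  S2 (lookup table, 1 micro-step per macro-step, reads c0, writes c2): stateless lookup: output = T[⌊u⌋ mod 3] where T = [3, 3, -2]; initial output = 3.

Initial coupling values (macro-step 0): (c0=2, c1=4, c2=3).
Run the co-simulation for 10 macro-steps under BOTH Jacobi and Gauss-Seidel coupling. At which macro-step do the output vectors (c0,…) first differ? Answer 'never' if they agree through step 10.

first divergence at macro-step: 1

[Jacobi] macro 1: S0 reads c1=4 → after 2×micro: 3; S1 reads c2=3 → after 3×micro: 3; S2 reads c0=2 → after 1×micro: -2 ⇒ (c0=3, c1=3, c2=-2)
[Jacobi] macro 2: S0 reads c1=3 → after 2×micro: 3; S1 reads c2=-2 → after 3×micro: -1; S2 reads c0=3 → after 1×micro: 3 ⇒ (c0=3, c1=-1, c2=3)
[Jacobi] macro 3: S0 reads c1=-1 → after 2×micro: 3; S1 reads c2=3 → after 3×micro: 3; S2 reads c0=3 → after 1×micro: 3 ⇒ (c0=3, c1=3, c2=3)
[Jacobi] macro 4: S0 reads c1=3 → after 2×micro: 3; S1 reads c2=3 → after 3×micro: 3; S2 reads c0=3 → after 1×micro: 3 ⇒ (c0=3, c1=3, c2=3)
[Jacobi] macro 5: S0 reads c1=3 → after 2×micro: 3; S1 reads c2=3 → after 3×micro: 3; S2 reads c0=3 → after 1×micro: 3 ⇒ (c0=3, c1=3, c2=3)
[Jacobi] macro 6: S0 reads c1=3 → after 2×micro: 3; S1 reads c2=3 → after 3×micro: 3; S2 reads c0=3 → after 1×micro: 3 ⇒ (c0=3, c1=3, c2=3)
[Jacobi] macro 7: S0 reads c1=3 → after 2×micro: 3; S1 reads c2=3 → after 3×micro: 3; S2 reads c0=3 → after 1×micro: 3 ⇒ (c0=3, c1=3, c2=3)
[Jacobi] macro 8: S0 reads c1=3 → after 2×micro: 3; S1 reads c2=3 → after 3×micro: 3; S2 reads c0=3 → after 1×micro: 3 ⇒ (c0=3, c1=3, c2=3)
[Jacobi] macro 9: S0 reads c1=3 → after 2×micro: 3; S1 reads c2=3 → after 3×micro: 3; S2 reads c0=3 → after 1×micro: 3 ⇒ (c0=3, c1=3, c2=3)
[Jacobi] macro 10: S0 reads c1=3 → after 2×micro: 3; S1 reads c2=3 → after 3×micro: 3; S2 reads c0=3 → after 1×micro: 3 ⇒ (c0=3, c1=3, c2=3)
[Gauss-Seidel] macro 1: S0 reads c1=4 → after 2×micro: 3; S1 reads c2=3 → after 3×micro: 3; S2 reads c0=3 → after 1×micro: 3 ⇒ (c0=3, c1=3, c2=3)
[Gauss-Seidel] macro 2: S0 reads c1=3 → after 2×micro: 3; S1 reads c2=3 → after 3×micro: 3; S2 reads c0=3 → after 1×micro: 3 ⇒ (c0=3, c1=3, c2=3)
[Gauss-Seidel] macro 3: S0 reads c1=3 → after 2×micro: 3; S1 reads c2=3 → after 3×micro: 3; S2 reads c0=3 → after 1×micro: 3 ⇒ (c0=3, c1=3, c2=3)
[Gauss-Seidel] macro 4: S0 reads c1=3 → after 2×micro: 3; S1 reads c2=3 → after 3×micro: 3; S2 reads c0=3 → after 1×micro: 3 ⇒ (c0=3, c1=3, c2=3)
[Gauss-Seidel] macro 5: S0 reads c1=3 → after 2×micro: 3; S1 reads c2=3 → after 3×micro: 3; S2 reads c0=3 → after 1×micro: 3 ⇒ (c0=3, c1=3, c2=3)
[Gauss-Seidel] macro 6: S0 reads c1=3 → after 2×micro: 3; S1 reads c2=3 → after 3×micro: 3; S2 reads c0=3 → after 1×micro: 3 ⇒ (c0=3, c1=3, c2=3)
[Gauss-Seidel] macro 7: S0 reads c1=3 → after 2×micro: 3; S1 reads c2=3 → after 3×micro: 3; S2 reads c0=3 → after 1×micro: 3 ⇒ (c0=3, c1=3, c2=3)
[Gauss-Seidel] macro 8: S0 reads c1=3 → after 2×micro: 3; S1 reads c2=3 → after 3×micro: 3; S2 reads c0=3 → after 1×micro: 3 ⇒ (c0=3, c1=3, c2=3)
[Gauss-Seidel] macro 9: S0 reads c1=3 → after 2×micro: 3; S1 reads c2=3 → after 3×micro: 3; S2 reads c0=3 → after 1×micro: 3 ⇒ (c0=3, c1=3, c2=3)
[Gauss-Seidel] macro 10: S0 reads c1=3 → after 2×micro: 3; S1 reads c2=3 → after 3×micro: 3; S2 reads c0=3 → after 1×micro: 3 ⇒ (c0=3, c1=3, c2=3)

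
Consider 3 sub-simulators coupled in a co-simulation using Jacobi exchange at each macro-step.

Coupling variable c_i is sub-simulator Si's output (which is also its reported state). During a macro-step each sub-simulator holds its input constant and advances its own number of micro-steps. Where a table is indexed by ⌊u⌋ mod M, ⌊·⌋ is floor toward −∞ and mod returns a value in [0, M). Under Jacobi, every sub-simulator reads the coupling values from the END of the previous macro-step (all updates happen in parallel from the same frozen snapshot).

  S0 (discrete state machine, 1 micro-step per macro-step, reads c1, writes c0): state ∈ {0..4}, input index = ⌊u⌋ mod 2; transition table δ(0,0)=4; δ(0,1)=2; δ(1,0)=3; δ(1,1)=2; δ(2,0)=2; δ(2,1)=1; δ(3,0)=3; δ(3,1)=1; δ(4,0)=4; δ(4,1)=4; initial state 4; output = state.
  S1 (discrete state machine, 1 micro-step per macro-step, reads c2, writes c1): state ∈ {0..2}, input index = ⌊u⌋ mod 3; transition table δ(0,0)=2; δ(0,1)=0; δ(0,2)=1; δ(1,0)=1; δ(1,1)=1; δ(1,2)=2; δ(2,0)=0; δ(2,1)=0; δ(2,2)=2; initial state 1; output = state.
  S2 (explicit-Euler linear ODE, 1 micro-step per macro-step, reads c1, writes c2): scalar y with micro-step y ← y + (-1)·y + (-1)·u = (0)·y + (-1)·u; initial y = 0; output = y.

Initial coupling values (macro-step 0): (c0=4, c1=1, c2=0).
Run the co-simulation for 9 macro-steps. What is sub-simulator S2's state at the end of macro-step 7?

S2 state at macro-step 7 = -2

macro 1: S0 reads c1=1 → after 1×micro: 4; S1 reads c2=0 → after 1×micro: 1; S2 reads c1=1 → after 1×micro: -1 ⇒ (c0=4, c1=1, c2=-1)
macro 2: S0 reads c1=1 → after 1×micro: 4; S1 reads c2=-1 → after 1×micro: 2; S2 reads c1=1 → after 1×micro: -1 ⇒ (c0=4, c1=2, c2=-1)
macro 3: S0 reads c1=2 → after 1×micro: 4; S1 reads c2=-1 → after 1×micro: 2; S2 reads c1=2 → after 1×micro: -2 ⇒ (c0=4, c1=2, c2=-2)
macro 4: S0 reads c1=2 → after 1×micro: 4; S1 reads c2=-2 → after 1×micro: 0; S2 reads c1=2 → after 1×micro: -2 ⇒ (c0=4, c1=0, c2=-2)
macro 5: S0 reads c1=0 → after 1×micro: 4; S1 reads c2=-2 → after 1×micro: 0; S2 reads c1=0 → after 1×micro: 0 ⇒ (c0=4, c1=0, c2=0)
macro 6: S0 reads c1=0 → after 1×micro: 4; S1 reads c2=0 → after 1×micro: 2; S2 reads c1=0 → after 1×micro: 0 ⇒ (c0=4, c1=2, c2=0)
macro 7: S0 reads c1=2 → after 1×micro: 4; S1 reads c2=0 → after 1×micro: 0; S2 reads c1=2 → after 1×micro: -2 ⇒ (c0=4, c1=0, c2=-2)
macro 8: S0 reads c1=0 → after 1×micro: 4; S1 reads c2=-2 → after 1×micro: 0; S2 reads c1=0 → after 1×micro: 0 ⇒ (c0=4, c1=0, c2=0)
macro 9: S0 reads c1=0 → after 1×micro: 4; S1 reads c2=0 → after 1×micro: 2; S2 reads c1=0 → after 1×micro: 0 ⇒ (c0=4, c1=2, c2=0)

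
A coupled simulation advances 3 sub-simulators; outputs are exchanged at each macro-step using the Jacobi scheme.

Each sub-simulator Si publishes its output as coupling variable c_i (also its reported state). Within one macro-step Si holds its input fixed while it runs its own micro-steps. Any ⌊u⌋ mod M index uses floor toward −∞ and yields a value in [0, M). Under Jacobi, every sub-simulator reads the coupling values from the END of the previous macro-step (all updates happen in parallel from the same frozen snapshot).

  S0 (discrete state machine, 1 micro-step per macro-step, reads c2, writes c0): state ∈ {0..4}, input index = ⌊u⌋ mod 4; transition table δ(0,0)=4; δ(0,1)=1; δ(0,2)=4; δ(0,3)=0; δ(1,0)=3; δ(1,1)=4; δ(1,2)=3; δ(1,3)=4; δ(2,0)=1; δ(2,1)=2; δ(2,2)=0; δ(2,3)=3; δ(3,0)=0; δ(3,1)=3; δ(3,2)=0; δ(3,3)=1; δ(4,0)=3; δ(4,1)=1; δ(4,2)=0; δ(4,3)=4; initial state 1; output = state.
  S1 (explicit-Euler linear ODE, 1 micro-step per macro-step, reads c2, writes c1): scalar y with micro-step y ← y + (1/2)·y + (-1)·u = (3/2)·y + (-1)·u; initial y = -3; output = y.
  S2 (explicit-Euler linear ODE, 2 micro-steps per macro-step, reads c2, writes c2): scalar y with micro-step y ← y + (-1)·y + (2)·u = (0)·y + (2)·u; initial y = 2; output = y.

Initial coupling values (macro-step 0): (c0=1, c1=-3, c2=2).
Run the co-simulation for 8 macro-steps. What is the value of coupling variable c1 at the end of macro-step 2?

c1 at macro-step 2 = -55/4

macro 1: S0 reads c2=2 → after 1×micro: 3; S1 reads c2=2 → after 1×micro: -13/2; S2 reads c2=2 → after 2×micro: 4 ⇒ (c0=3, c1=-13/2, c2=4)
macro 2: S0 reads c2=4 → after 1×micro: 0; S1 reads c2=4 → after 1×micro: -55/4; S2 reads c2=4 → after 2×micro: 8 ⇒ (c0=0, c1=-55/4, c2=8)
macro 3: S0 reads c2=8 → after 1×micro: 4; S1 reads c2=8 → after 1×micro: -229/8; S2 reads c2=8 → after 2×micro: 16 ⇒ (c0=4, c1=-229/8, c2=16)
macro 4: S0 reads c2=16 → after 1×micro: 3; S1 reads c2=16 → after 1×micro: -943/16; S2 reads c2=16 → after 2×micro: 32 ⇒ (c0=3, c1=-943/16, c2=32)
macro 5: S0 reads c2=32 → after 1×micro: 0; S1 reads c2=32 → after 1×micro: -3853/32; S2 reads c2=32 → after 2×micro: 64 ⇒ (c0=0, c1=-3853/32, c2=64)
macro 6: S0 reads c2=64 → after 1×micro: 4; S1 reads c2=64 → after 1×micro: -15655/64; S2 reads c2=64 → after 2×micro: 128 ⇒ (c0=4, c1=-15655/64, c2=128)
macro 7: S0 reads c2=128 → after 1×micro: 3; S1 reads c2=128 → after 1×micro: -63349/128; S2 reads c2=128 → after 2×micro: 256 ⇒ (c0=3, c1=-63349/128, c2=256)
macro 8: S0 reads c2=256 → after 1×micro: 0; S1 reads c2=256 → after 1×micro: -255583/256; S2 reads c2=256 → after 2×micro: 512 ⇒ (c0=0, c1=-255583/256, c2=512)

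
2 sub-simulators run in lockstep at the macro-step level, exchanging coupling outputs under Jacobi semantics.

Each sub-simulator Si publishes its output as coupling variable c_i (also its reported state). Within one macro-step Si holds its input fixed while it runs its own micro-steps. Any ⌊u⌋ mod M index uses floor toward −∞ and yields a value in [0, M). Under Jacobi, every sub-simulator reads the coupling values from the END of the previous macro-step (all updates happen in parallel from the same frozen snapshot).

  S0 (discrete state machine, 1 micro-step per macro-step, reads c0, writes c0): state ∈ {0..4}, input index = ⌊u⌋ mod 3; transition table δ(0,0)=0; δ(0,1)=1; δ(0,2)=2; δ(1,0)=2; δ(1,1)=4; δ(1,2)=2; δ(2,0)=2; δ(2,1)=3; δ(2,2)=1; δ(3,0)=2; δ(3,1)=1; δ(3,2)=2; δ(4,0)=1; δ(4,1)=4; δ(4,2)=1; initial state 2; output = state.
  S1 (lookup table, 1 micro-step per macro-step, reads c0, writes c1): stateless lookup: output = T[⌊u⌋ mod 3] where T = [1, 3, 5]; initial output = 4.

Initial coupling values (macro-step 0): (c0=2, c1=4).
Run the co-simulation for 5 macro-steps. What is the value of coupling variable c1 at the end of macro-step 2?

c1 at macro-step 2 = 3

macro 1: S0 reads c0=2 → after 1×micro: 1; S1 reads c0=2 → after 1×micro: 5 ⇒ (c0=1, c1=5)
macro 2: S0 reads c0=1 → after 1×micro: 4; S1 reads c0=1 → after 1×micro: 3 ⇒ (c0=4, c1=3)
macro 3: S0 reads c0=4 → after 1×micro: 4; S1 reads c0=4 → after 1×micro: 3 ⇒ (c0=4, c1=3)
macro 4: S0 reads c0=4 → after 1×micro: 4; S1 reads c0=4 → after 1×micro: 3 ⇒ (c0=4, c1=3)
macro 5: S0 reads c0=4 → after 1×micro: 4; S1 reads c0=4 → after 1×micro: 3 ⇒ (c0=4, c1=3)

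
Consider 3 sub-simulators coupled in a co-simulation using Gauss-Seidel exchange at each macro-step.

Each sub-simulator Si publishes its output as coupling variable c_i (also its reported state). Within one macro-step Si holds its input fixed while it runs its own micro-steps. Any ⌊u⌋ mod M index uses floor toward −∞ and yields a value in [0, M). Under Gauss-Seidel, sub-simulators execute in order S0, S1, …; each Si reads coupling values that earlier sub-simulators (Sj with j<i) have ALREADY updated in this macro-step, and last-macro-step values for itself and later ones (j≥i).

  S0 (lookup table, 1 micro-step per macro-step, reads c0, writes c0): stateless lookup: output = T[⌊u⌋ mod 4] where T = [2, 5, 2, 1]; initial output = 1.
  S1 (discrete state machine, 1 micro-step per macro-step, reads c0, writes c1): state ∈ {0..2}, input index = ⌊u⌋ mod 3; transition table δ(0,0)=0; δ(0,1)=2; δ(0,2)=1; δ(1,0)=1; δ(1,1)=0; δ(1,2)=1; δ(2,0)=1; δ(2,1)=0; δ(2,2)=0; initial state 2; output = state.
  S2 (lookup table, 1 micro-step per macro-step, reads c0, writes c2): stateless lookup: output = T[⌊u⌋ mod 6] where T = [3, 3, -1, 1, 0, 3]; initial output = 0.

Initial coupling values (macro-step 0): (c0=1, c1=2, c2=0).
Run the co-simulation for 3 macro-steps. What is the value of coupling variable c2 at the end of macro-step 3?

macro 1: S0 reads c0=1 → after 1×micro: 5; S1 reads c0=5 → after 1×micro: 0; S2 reads c0=5 → after 1×micro: 3 ⇒ (c0=5, c1=0, c2=3)
macro 2: S0 reads c0=5 → after 1×micro: 5; S1 reads c0=5 → after 1×micro: 1; S2 reads c0=5 → after 1×micro: 3 ⇒ (c0=5, c1=1, c2=3)
macro 3: S0 reads c0=5 → after 1×micro: 5; S1 reads c0=5 → after 1×micro: 1; S2 reads c0=5 → after 1×micro: 3 ⇒ (c0=5, c1=1, c2=3)

c2 at macro-step 3 = 3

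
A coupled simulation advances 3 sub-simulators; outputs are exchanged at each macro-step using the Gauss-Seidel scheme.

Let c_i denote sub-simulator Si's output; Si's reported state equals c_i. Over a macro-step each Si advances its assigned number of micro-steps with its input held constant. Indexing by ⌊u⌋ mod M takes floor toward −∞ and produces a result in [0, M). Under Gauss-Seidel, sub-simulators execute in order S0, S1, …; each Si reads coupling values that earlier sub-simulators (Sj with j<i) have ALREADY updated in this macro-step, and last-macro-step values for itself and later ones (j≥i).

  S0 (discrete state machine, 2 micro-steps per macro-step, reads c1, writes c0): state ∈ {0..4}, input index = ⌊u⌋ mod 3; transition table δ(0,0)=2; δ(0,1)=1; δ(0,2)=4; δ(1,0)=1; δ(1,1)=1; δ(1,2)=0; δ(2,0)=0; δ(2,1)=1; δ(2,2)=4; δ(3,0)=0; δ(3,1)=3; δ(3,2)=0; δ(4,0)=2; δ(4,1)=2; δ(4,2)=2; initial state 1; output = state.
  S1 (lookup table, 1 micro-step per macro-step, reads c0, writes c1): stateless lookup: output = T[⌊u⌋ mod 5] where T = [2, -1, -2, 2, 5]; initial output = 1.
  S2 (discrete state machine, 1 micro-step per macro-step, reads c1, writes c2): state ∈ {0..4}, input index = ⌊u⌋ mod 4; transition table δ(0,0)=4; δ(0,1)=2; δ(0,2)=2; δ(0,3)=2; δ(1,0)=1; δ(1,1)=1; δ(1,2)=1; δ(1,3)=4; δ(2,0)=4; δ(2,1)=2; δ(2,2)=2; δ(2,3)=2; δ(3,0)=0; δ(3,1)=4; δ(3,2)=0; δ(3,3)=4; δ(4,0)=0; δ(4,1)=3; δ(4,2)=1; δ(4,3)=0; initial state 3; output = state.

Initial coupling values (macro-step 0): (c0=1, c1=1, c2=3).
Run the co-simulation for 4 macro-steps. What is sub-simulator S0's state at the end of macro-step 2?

macro 1: S0 reads c1=1 → after 2×micro: 1; S1 reads c0=1 → after 1×micro: -1; S2 reads c1=-1 → after 1×micro: 4 ⇒ (c0=1, c1=-1, c2=4)
macro 2: S0 reads c1=-1 → after 2×micro: 4; S1 reads c0=4 → after 1×micro: 5; S2 reads c1=5 → after 1×micro: 3 ⇒ (c0=4, c1=5, c2=3)
macro 3: S0 reads c1=5 → after 2×micro: 4; S1 reads c0=4 → after 1×micro: 5; S2 reads c1=5 → after 1×micro: 4 ⇒ (c0=4, c1=5, c2=4)
macro 4: S0 reads c1=5 → after 2×micro: 4; S1 reads c0=4 → after 1×micro: 5; S2 reads c1=5 → after 1×micro: 3 ⇒ (c0=4, c1=5, c2=3)

S0 state at macro-step 2 = 4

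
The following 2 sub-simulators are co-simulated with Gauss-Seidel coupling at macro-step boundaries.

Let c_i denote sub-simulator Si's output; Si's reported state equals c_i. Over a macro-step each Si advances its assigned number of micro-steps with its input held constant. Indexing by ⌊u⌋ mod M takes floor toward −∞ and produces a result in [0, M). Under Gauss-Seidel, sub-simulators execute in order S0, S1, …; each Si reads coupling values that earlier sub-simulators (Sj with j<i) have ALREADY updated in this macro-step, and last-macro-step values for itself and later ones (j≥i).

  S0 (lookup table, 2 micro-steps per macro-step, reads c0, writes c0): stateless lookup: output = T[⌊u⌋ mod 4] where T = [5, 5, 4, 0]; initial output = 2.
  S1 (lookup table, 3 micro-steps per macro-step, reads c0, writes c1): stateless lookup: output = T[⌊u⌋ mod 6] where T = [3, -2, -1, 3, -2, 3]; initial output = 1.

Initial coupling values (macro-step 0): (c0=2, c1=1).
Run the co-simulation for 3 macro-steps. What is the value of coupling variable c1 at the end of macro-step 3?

macro 1: S0 reads c0=2 → after 2×micro: 4; S1 reads c0=4 → after 3×micro: -2 ⇒ (c0=4, c1=-2)
macro 2: S0 reads c0=4 → after 2×micro: 5; S1 reads c0=5 → after 3×micro: 3 ⇒ (c0=5, c1=3)
macro 3: S0 reads c0=5 → after 2×micro: 5; S1 reads c0=5 → after 3×micro: 3 ⇒ (c0=5, c1=3)

c1 at macro-step 3 = 3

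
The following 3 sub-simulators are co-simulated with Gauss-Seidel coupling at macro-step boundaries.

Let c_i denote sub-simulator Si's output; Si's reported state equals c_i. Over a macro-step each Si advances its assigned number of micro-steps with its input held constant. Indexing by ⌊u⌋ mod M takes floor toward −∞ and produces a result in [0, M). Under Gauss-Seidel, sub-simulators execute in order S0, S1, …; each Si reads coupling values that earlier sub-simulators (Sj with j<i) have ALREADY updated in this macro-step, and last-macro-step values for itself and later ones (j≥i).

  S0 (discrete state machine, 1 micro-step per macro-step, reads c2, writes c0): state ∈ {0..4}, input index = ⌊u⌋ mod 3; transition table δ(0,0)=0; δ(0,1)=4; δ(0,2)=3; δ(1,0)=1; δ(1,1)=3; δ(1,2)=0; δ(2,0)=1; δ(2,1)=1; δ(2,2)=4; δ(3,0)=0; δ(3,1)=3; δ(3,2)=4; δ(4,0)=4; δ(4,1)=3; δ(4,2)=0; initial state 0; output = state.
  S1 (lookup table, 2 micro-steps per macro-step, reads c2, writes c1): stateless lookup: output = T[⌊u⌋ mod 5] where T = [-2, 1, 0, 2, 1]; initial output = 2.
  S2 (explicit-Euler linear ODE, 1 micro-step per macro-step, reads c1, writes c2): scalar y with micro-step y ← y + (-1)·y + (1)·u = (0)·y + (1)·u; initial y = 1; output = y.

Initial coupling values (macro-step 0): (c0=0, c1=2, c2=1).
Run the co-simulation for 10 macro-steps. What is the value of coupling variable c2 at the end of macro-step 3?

macro 1: S0 reads c2=1 → after 1×micro: 4; S1 reads c2=1 → after 2×micro: 1; S2 reads c1=1 → after 1×micro: 1 ⇒ (c0=4, c1=1, c2=1)
macro 2: S0 reads c2=1 → after 1×micro: 3; S1 reads c2=1 → after 2×micro: 1; S2 reads c1=1 → after 1×micro: 1 ⇒ (c0=3, c1=1, c2=1)
macro 3: S0 reads c2=1 → after 1×micro: 3; S1 reads c2=1 → after 2×micro: 1; S2 reads c1=1 → after 1×micro: 1 ⇒ (c0=3, c1=1, c2=1)
macro 4: S0 reads c2=1 → after 1×micro: 3; S1 reads c2=1 → after 2×micro: 1; S2 reads c1=1 → after 1×micro: 1 ⇒ (c0=3, c1=1, c2=1)
macro 5: S0 reads c2=1 → after 1×micro: 3; S1 reads c2=1 → after 2×micro: 1; S2 reads c1=1 → after 1×micro: 1 ⇒ (c0=3, c1=1, c2=1)
macro 6: S0 reads c2=1 → after 1×micro: 3; S1 reads c2=1 → after 2×micro: 1; S2 reads c1=1 → after 1×micro: 1 ⇒ (c0=3, c1=1, c2=1)
macro 7: S0 reads c2=1 → after 1×micro: 3; S1 reads c2=1 → after 2×micro: 1; S2 reads c1=1 → after 1×micro: 1 ⇒ (c0=3, c1=1, c2=1)
macro 8: S0 reads c2=1 → after 1×micro: 3; S1 reads c2=1 → after 2×micro: 1; S2 reads c1=1 → after 1×micro: 1 ⇒ (c0=3, c1=1, c2=1)
macro 9: S0 reads c2=1 → after 1×micro: 3; S1 reads c2=1 → after 2×micro: 1; S2 reads c1=1 → after 1×micro: 1 ⇒ (c0=3, c1=1, c2=1)
macro 10: S0 reads c2=1 → after 1×micro: 3; S1 reads c2=1 → after 2×micro: 1; S2 reads c1=1 → after 1×micro: 1 ⇒ (c0=3, c1=1, c2=1)

c2 at macro-step 3 = 1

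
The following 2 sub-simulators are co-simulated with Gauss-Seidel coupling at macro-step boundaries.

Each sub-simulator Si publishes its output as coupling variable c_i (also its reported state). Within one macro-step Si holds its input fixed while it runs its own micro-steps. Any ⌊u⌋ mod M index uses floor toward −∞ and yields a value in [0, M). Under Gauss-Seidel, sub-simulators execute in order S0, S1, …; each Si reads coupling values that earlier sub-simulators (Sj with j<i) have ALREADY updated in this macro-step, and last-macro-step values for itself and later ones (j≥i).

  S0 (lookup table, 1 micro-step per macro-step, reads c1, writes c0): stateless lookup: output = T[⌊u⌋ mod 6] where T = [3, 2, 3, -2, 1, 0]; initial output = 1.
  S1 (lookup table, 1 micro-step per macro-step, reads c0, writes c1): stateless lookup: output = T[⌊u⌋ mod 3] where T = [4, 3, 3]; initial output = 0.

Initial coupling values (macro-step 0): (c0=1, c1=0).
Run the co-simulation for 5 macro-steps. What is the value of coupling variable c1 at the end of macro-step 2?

macro 1: S0 reads c1=0 → after 1×micro: 3; S1 reads c0=3 → after 1×micro: 4 ⇒ (c0=3, c1=4)
macro 2: S0 reads c1=4 → after 1×micro: 1; S1 reads c0=1 → after 1×micro: 3 ⇒ (c0=1, c1=3)
macro 3: S0 reads c1=3 → after 1×micro: -2; S1 reads c0=-2 → after 1×micro: 3 ⇒ (c0=-2, c1=3)
macro 4: S0 reads c1=3 → after 1×micro: -2; S1 reads c0=-2 → after 1×micro: 3 ⇒ (c0=-2, c1=3)
macro 5: S0 reads c1=3 → after 1×micro: -2; S1 reads c0=-2 → after 1×micro: 3 ⇒ (c0=-2, c1=3)

c1 at macro-step 2 = 3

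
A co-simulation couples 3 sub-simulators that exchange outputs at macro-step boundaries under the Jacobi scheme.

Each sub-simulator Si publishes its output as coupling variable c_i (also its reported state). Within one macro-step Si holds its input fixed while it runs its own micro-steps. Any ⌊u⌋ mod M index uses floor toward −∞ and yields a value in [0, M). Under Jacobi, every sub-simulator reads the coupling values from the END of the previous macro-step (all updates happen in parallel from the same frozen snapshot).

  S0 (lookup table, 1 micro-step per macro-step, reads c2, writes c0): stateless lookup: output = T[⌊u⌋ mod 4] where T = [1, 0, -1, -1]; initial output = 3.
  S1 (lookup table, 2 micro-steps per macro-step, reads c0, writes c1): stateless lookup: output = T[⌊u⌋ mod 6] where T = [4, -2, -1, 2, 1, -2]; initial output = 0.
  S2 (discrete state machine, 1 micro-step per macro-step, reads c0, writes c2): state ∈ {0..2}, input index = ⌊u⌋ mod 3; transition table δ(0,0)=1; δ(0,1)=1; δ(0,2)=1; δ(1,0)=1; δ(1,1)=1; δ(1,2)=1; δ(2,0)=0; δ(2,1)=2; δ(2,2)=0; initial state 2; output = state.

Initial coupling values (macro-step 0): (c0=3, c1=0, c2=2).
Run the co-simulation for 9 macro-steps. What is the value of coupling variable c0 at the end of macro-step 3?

macro 1: S0 reads c2=2 → after 1×micro: -1; S1 reads c0=3 → after 2×micro: 2; S2 reads c0=3 → after 1×micro: 0 ⇒ (c0=-1, c1=2, c2=0)
macro 2: S0 reads c2=0 → after 1×micro: 1; S1 reads c0=-1 → after 2×micro: -2; S2 reads c0=-1 → after 1×micro: 1 ⇒ (c0=1, c1=-2, c2=1)
macro 3: S0 reads c2=1 → after 1×micro: 0; S1 reads c0=1 → after 2×micro: -2; S2 reads c0=1 → after 1×micro: 1 ⇒ (c0=0, c1=-2, c2=1)
macro 4: S0 reads c2=1 → after 1×micro: 0; S1 reads c0=0 → after 2×micro: 4; S2 reads c0=0 → after 1×micro: 1 ⇒ (c0=0, c1=4, c2=1)
macro 5: S0 reads c2=1 → after 1×micro: 0; S1 reads c0=0 → after 2×micro: 4; S2 reads c0=0 → after 1×micro: 1 ⇒ (c0=0, c1=4, c2=1)
macro 6: S0 reads c2=1 → after 1×micro: 0; S1 reads c0=0 → after 2×micro: 4; S2 reads c0=0 → after 1×micro: 1 ⇒ (c0=0, c1=4, c2=1)
macro 7: S0 reads c2=1 → after 1×micro: 0; S1 reads c0=0 → after 2×micro: 4; S2 reads c0=0 → after 1×micro: 1 ⇒ (c0=0, c1=4, c2=1)
macro 8: S0 reads c2=1 → after 1×micro: 0; S1 reads c0=0 → after 2×micro: 4; S2 reads c0=0 → after 1×micro: 1 ⇒ (c0=0, c1=4, c2=1)
macro 9: S0 reads c2=1 → after 1×micro: 0; S1 reads c0=0 → after 2×micro: 4; S2 reads c0=0 → after 1×micro: 1 ⇒ (c0=0, c1=4, c2=1)

c0 at macro-step 3 = 0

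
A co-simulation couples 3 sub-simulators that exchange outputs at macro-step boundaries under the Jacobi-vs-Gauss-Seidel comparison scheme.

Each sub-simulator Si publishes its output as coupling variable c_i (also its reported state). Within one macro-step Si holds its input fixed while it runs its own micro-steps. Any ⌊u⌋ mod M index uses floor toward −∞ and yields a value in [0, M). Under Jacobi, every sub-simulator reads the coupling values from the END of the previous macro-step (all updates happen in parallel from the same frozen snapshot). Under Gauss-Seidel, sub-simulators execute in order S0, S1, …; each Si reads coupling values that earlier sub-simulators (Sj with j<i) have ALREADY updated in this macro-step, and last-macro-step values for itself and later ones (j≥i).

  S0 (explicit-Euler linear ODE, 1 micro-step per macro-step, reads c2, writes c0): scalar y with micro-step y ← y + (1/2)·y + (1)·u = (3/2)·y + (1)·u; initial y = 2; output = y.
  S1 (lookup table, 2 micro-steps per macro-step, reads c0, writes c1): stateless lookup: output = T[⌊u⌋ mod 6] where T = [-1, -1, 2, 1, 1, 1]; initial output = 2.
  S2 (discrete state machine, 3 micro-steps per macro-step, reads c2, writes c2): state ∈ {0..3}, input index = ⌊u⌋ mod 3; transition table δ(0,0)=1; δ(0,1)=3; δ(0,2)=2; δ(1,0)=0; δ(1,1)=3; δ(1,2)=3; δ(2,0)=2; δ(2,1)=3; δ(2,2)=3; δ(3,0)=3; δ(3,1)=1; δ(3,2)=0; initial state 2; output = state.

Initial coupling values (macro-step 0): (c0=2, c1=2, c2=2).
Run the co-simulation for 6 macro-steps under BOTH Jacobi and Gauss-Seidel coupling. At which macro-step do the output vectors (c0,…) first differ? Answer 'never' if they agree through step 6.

[Jacobi] macro 1: S0 reads c2=2 → after 1×micro: 5; S1 reads c0=2 → after 2×micro: 2; S2 reads c2=2 → after 3×micro: 2 ⇒ (c0=5, c1=2, c2=2)
[Jacobi] macro 2: S0 reads c2=2 → after 1×micro: 19/2; S1 reads c0=5 → after 2×micro: 1; S2 reads c2=2 → after 3×micro: 2 ⇒ (c0=19/2, c1=1, c2=2)
[Jacobi] macro 3: S0 reads c2=2 → after 1×micro: 65/4; S1 reads c0=19/2 → after 2×micro: 1; S2 reads c2=2 → after 3×micro: 2 ⇒ (c0=65/4, c1=1, c2=2)
[Jacobi] macro 4: S0 reads c2=2 → after 1×micro: 211/8; S1 reads c0=65/4 → after 2×micro: 1; S2 reads c2=2 → after 3×micro: 2 ⇒ (c0=211/8, c1=1, c2=2)
[Jacobi] macro 5: S0 reads c2=2 → after 1×micro: 665/16; S1 reads c0=211/8 → after 2×micro: 2; S2 reads c2=2 → after 3×micro: 2 ⇒ (c0=665/16, c1=2, c2=2)
[Jacobi] macro 6: S0 reads c2=2 → after 1×micro: 2059/32; S1 reads c0=665/16 → after 2×micro: 1; S2 reads c2=2 → after 3×micro: 2 ⇒ (c0=2059/32, c1=1, c2=2)
[Gauss-Seidel] macro 1: S0 reads c2=2 → after 1×micro: 5; S1 reads c0=5 → after 2×micro: 1; S2 reads c2=2 → after 3×micro: 2 ⇒ (c0=5, c1=1, c2=2)
[Gauss-Seidel] macro 2: S0 reads c2=2 → after 1×micro: 19/2; S1 reads c0=19/2 → after 2×micro: 1; S2 reads c2=2 → after 3×micro: 2 ⇒ (c0=19/2, c1=1, c2=2)
[Gauss-Seidel] macro 3: S0 reads c2=2 → after 1×micro: 65/4; S1 reads c0=65/4 → after 2×micro: 1; S2 reads c2=2 → after 3×micro: 2 ⇒ (c0=65/4, c1=1, c2=2)
[Gauss-Seidel] macro 4: S0 reads c2=2 → after 1×micro: 211/8; S1 reads c0=211/8 → after 2×micro: 2; S2 reads c2=2 → after 3×micro: 2 ⇒ (c0=211/8, c1=2, c2=2)
[Gauss-Seidel] macro 5: S0 reads c2=2 → after 1×micro: 665/16; S1 reads c0=665/16 → after 2×micro: 1; S2 reads c2=2 → after 3×micro: 2 ⇒ (c0=665/16, c1=1, c2=2)
[Gauss-Seidel] macro 6: S0 reads c2=2 → after 1×micro: 2059/32; S1 reads c0=2059/32 → after 2×micro: 1; S2 reads c2=2 → after 3×micro: 2 ⇒ (c0=2059/32, c1=1, c2=2)

first divergence at macro-step: 1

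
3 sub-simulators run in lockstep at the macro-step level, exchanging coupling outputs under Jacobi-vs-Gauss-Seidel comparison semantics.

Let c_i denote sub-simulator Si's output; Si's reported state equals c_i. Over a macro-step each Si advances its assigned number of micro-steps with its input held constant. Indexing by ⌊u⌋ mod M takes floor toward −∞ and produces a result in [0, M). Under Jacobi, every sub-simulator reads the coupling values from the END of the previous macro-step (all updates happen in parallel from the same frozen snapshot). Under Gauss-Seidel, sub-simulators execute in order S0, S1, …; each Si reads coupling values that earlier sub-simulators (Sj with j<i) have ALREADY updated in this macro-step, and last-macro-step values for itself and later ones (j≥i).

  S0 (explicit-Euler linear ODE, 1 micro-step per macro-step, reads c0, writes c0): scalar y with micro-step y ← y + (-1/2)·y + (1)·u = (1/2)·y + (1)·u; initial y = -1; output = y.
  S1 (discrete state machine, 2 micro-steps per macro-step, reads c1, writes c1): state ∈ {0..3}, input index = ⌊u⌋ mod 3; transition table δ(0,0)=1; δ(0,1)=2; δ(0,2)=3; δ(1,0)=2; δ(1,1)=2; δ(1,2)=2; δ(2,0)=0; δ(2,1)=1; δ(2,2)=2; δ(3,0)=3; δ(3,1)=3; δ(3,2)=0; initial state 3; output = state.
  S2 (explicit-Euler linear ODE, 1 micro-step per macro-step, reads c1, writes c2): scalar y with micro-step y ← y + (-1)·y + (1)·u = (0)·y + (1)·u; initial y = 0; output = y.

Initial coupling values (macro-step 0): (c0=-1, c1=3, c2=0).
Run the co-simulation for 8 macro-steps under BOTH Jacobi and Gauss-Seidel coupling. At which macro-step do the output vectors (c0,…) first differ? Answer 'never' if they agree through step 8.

[Jacobi] macro 1: S0 reads c0=-1 → after 1×micro: -3/2; S1 reads c1=3 → after 2×micro: 3; S2 reads c1=3 → after 1×micro: 3 ⇒ (c0=-3/2, c1=3, c2=3)
[Jacobi] macro 2: S0 reads c0=-3/2 → after 1×micro: -9/4; S1 reads c1=3 → after 2×micro: 3; S2 reads c1=3 → after 1×micro: 3 ⇒ (c0=-9/4, c1=3, c2=3)
[Jacobi] macro 3: S0 reads c0=-9/4 → after 1×micro: -27/8; S1 reads c1=3 → after 2×micro: 3; S2 reads c1=3 → after 1×micro: 3 ⇒ (c0=-27/8, c1=3, c2=3)
[Jacobi] macro 4: S0 reads c0=-27/8 → after 1×micro: -81/16; S1 reads c1=3 → after 2×micro: 3; S2 reads c1=3 → after 1×micro: 3 ⇒ (c0=-81/16, c1=3, c2=3)
[Jacobi] macro 5: S0 reads c0=-81/16 → after 1×micro: -243/32; S1 reads c1=3 → after 2×micro: 3; S2 reads c1=3 → after 1×micro: 3 ⇒ (c0=-243/32, c1=3, c2=3)
[Jacobi] macro 6: S0 reads c0=-243/32 → after 1×micro: -729/64; S1 reads c1=3 → after 2×micro: 3; S2 reads c1=3 → after 1×micro: 3 ⇒ (c0=-729/64, c1=3, c2=3)
[Jacobi] macro 7: S0 reads c0=-729/64 → after 1×micro: -2187/128; S1 reads c1=3 → after 2×micro: 3; S2 reads c1=3 → after 1×micro: 3 ⇒ (c0=-2187/128, c1=3, c2=3)
[Jacobi] macro 8: S0 reads c0=-2187/128 → after 1×micro: -6561/256; S1 reads c1=3 → after 2×micro: 3; S2 reads c1=3 → after 1×micro: 3 ⇒ (c0=-6561/256, c1=3, c2=3)
[Gauss-Seidel] macro 1: S0 reads c0=-1 → after 1×micro: -3/2; S1 reads c1=3 → after 2×micro: 3; S2 reads c1=3 → after 1×micro: 3 ⇒ (c0=-3/2, c1=3, c2=3)
[Gauss-Seidel] macro 2: S0 reads c0=-3/2 → after 1×micro: -9/4; S1 reads c1=3 → after 2×micro: 3; S2 reads c1=3 → after 1×micro: 3 ⇒ (c0=-9/4, c1=3, c2=3)
[Gauss-Seidel] macro 3: S0 reads c0=-9/4 → after 1×micro: -27/8; S1 reads c1=3 → after 2×micro: 3; S2 reads c1=3 → after 1×micro: 3 ⇒ (c0=-27/8, c1=3, c2=3)
[Gauss-Seidel] macro 4: S0 reads c0=-27/8 → after 1×micro: -81/16; S1 reads c1=3 → after 2×micro: 3; S2 reads c1=3 → after 1×micro: 3 ⇒ (c0=-81/16, c1=3, c2=3)
[Gauss-Seidel] macro 5: S0 reads c0=-81/16 → after 1×micro: -243/32; S1 reads c1=3 → after 2×micro: 3; S2 reads c1=3 → after 1×micro: 3 ⇒ (c0=-243/32, c1=3, c2=3)
[Gauss-Seidel] macro 6: S0 reads c0=-243/32 → after 1×micro: -729/64; S1 reads c1=3 → after 2×micro: 3; S2 reads c1=3 → after 1×micro: 3 ⇒ (c0=-729/64, c1=3, c2=3)
[Gauss-Seidel] macro 7: S0 reads c0=-729/64 → after 1×micro: -2187/128; S1 reads c1=3 → after 2×micro: 3; S2 reads c1=3 → after 1×micro: 3 ⇒ (c0=-2187/128, c1=3, c2=3)
[Gauss-Seidel] macro 8: S0 reads c0=-2187/128 → after 1×micro: -6561/256; S1 reads c1=3 → after 2×micro: 3; S2 reads c1=3 → after 1×micro: 3 ⇒ (c0=-6561/256, c1=3, c2=3)

first divergence at macro-step: never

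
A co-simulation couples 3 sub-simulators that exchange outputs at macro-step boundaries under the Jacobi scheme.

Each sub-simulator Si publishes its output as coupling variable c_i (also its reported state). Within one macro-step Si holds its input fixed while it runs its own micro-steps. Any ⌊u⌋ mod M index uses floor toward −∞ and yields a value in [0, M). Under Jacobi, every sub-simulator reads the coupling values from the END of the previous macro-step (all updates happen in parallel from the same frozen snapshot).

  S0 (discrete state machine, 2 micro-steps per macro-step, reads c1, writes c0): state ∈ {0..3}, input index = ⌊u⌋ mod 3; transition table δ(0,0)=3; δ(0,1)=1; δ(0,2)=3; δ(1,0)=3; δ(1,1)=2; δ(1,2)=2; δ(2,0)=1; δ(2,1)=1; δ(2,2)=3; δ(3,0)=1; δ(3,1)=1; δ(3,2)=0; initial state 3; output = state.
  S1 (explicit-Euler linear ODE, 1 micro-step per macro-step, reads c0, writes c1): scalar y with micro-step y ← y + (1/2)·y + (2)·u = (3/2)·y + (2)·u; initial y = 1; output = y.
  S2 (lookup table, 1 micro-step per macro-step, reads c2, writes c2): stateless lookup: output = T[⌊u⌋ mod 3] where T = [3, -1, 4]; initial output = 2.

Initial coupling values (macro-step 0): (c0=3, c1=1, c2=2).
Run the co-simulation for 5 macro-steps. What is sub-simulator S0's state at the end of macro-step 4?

macro 1: S0 reads c1=1 → after 2×micro: 2; S1 reads c0=3 → after 1×micro: 15/2; S2 reads c2=2 → after 1×micro: 4 ⇒ (c0=2, c1=15/2, c2=4)
macro 2: S0 reads c1=15/2 → after 2×micro: 2; S1 reads c0=2 → after 1×micro: 61/4; S2 reads c2=4 → after 1×micro: -1 ⇒ (c0=2, c1=61/4, c2=-1)
macro 3: S0 reads c1=61/4 → after 2×micro: 3; S1 reads c0=2 → after 1×micro: 215/8; S2 reads c2=-1 → after 1×micro: 4 ⇒ (c0=3, c1=215/8, c2=4)
macro 4: S0 reads c1=215/8 → after 2×micro: 3; S1 reads c0=3 → after 1×micro: 741/16; S2 reads c2=4 → after 1×micro: -1 ⇒ (c0=3, c1=741/16, c2=-1)
macro 5: S0 reads c1=741/16 → after 2×micro: 2; S1 reads c0=3 → after 1×micro: 2415/32; S2 reads c2=-1 → after 1×micro: 4 ⇒ (c0=2, c1=2415/32, c2=4)

S0 state at macro-step 4 = 3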